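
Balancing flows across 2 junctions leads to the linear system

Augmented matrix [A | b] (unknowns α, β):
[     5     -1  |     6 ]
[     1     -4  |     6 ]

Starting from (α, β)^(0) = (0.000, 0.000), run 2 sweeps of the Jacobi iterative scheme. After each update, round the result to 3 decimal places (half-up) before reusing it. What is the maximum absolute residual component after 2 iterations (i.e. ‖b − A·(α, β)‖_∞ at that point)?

0.300

Iteration 1:
  α = (6 - (-1)·0.000) / (5) = 1.200
  β = (6 - (1)·0.000) / (-4) = -1.500
Iteration 2:
  α = (6 - (-1)·-1.500) / (5) = 0.900
  β = (6 - (1)·1.200) / (-4) = -1.200
Residual b − A·x = (0.300, 0.300); ∞-norm = 0.300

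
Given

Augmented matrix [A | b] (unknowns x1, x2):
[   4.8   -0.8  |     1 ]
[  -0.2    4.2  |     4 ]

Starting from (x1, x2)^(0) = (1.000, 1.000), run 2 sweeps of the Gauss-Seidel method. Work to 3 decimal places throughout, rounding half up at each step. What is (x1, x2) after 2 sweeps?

Iteration 1:
  x1 = (1 - (-0.8)·1.000) / (4.8) = 0.375
  x2 = (4 - (-0.2)·0.375) / (4.2) = 0.970
Iteration 2:
  x1 = (1 - (-0.8)·0.970) / (4.8) = 0.370
  x2 = (4 - (-0.2)·0.370) / (4.2) = 0.970

(0.370, 0.970)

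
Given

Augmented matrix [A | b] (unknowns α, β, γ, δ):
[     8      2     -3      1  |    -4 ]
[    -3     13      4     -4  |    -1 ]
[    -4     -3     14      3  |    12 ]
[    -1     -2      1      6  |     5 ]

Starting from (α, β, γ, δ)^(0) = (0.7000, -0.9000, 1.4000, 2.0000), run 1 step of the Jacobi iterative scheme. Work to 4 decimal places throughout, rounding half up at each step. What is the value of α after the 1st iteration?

Iteration 1:
  α = (-4 - (2)·-0.9000 - (-3)·1.4000 - (1)·2.0000) / (8) = 0.0000
  β = (-1 - (-3)·0.7000 - (4)·1.4000 - (-4)·2.0000) / (13) = 0.2692
  γ = (12 - (-4)·0.7000 - (-3)·-0.9000 - (3)·2.0000) / (14) = 0.4357
  δ = (5 - (-1)·0.7000 - (-2)·-0.9000 - (1)·1.4000) / (6) = 0.4167

0.0000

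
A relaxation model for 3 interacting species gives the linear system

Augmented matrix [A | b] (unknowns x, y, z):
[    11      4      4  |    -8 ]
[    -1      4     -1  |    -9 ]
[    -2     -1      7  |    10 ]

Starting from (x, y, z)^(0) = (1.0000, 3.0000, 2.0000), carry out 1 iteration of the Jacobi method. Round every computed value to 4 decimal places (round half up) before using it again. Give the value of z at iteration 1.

2.1429

Iteration 1:
  x = (-8 - (4)·3.0000 - (4)·2.0000) / (11) = -2.5455
  y = (-9 - (-1)·1.0000 - (-1)·2.0000) / (4) = -1.5000
  z = (10 - (-2)·1.0000 - (-1)·3.0000) / (7) = 2.1429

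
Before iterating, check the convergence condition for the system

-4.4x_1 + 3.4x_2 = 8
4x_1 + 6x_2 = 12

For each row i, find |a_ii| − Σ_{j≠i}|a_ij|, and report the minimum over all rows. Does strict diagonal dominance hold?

1

row 1: |-4.4| − (3.4) = 1
row 2: |6| − (4) = 2
minimum over rows = 1 → strictly diagonally dominant (convergence guaranteed)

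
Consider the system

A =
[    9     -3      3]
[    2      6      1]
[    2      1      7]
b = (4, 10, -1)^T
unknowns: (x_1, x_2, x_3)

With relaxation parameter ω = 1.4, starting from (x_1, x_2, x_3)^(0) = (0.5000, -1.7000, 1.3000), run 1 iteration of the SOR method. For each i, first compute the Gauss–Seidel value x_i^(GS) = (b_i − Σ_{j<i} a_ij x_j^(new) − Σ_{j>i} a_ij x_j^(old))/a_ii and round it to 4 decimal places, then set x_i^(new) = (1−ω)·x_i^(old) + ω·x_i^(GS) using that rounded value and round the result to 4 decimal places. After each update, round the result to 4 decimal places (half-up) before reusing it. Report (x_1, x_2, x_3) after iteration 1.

(-0.9778, 3.1663, -0.9621)

Iteration 1:
  x_1: GS value = (4 - (-3)·-1.7000 - (3)·1.3000) / (9) = -0.5556;  x_1 ← (1−ω)·0.5000 + ω·-0.5556 = -0.9778
  x_2: GS value = (10 - (2)·-0.9778 - (1)·1.3000) / (6) = 1.7759;  x_2 ← (1−ω)·-1.7000 + ω·1.7759 = 3.1663
  x_3: GS value = (-1 - (2)·-0.9778 - (1)·3.1663) / (7) = -0.3158;  x_3 ← (1−ω)·1.3000 + ω·-0.3158 = -0.9621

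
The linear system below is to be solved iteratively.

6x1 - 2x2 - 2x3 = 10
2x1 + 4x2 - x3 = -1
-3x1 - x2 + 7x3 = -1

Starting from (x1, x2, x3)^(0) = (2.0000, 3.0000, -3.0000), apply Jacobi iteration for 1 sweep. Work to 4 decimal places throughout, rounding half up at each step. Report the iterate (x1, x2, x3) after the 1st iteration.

(1.6667, -2.0000, 1.1429)

Iteration 1:
  x1 = (10 - (-2)·3.0000 - (-2)·-3.0000) / (6) = 1.6667
  x2 = (-1 - (2)·2.0000 - (-1)·-3.0000) / (4) = -2.0000
  x3 = (-1 - (-3)·2.0000 - (-1)·3.0000) / (7) = 1.1429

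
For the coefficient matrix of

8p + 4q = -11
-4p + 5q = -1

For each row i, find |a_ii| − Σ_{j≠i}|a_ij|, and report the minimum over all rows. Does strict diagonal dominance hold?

1

row 1: |8| − (4) = 4
row 2: |5| − (4) = 1
minimum over rows = 1 → strictly diagonally dominant (convergence guaranteed)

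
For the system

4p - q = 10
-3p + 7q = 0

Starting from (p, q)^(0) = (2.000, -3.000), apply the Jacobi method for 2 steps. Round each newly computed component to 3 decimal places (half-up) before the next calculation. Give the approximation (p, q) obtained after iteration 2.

Iteration 1:
  p = (10 - (-1)·-3.000) / (4) = 1.750
  q = (0 - (-3)·2.000) / (7) = 0.857
Iteration 2:
  p = (10 - (-1)·0.857) / (4) = 2.714
  q = (0 - (-3)·1.750) / (7) = 0.750

(2.714, 0.750)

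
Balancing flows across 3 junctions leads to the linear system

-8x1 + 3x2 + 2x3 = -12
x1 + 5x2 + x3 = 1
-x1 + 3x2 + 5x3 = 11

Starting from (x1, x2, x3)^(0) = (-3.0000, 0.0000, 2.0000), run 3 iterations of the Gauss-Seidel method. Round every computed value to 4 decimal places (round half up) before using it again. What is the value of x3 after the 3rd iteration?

Iteration 1:
  x1 = (-12 - (3)·0.0000 - (2)·2.0000) / (-8) = 2.0000
  x2 = (1 - (1)·2.0000 - (1)·2.0000) / (5) = -0.6000
  x3 = (11 - (-1)·2.0000 - (3)·-0.6000) / (5) = 2.9600
Iteration 2:
  x1 = (-12 - (3)·-0.6000 - (2)·2.9600) / (-8) = 2.0150
  x2 = (1 - (1)·2.0150 - (1)·2.9600) / (5) = -0.7950
  x3 = (11 - (-1)·2.0150 - (3)·-0.7950) / (5) = 3.0800
Iteration 3:
  x1 = (-12 - (3)·-0.7950 - (2)·3.0800) / (-8) = 1.9719
  x2 = (1 - (1)·1.9719 - (1)·3.0800) / (5) = -0.8104
  x3 = (11 - (-1)·1.9719 - (3)·-0.8104) / (5) = 3.0806

3.0806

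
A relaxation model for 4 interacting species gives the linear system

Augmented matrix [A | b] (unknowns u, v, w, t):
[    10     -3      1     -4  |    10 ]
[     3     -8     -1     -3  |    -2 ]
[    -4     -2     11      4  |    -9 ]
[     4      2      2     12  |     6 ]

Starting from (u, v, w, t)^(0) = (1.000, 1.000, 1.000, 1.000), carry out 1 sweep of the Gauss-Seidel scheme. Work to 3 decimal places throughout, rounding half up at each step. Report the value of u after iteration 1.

Iteration 1:
  u = (10 - (-3)·1.000 - (1)·1.000 - (-4)·1.000) / (10) = 1.600
  v = (-2 - (3)·1.600 - (-1)·1.000 - (-3)·1.000) / (-8) = 0.350
  w = (-9 - (-4)·1.600 - (-2)·0.350 - (4)·1.000) / (11) = -0.536
  t = (6 - (4)·1.600 - (2)·0.350 - (2)·-0.536) / (12) = -0.002

1.600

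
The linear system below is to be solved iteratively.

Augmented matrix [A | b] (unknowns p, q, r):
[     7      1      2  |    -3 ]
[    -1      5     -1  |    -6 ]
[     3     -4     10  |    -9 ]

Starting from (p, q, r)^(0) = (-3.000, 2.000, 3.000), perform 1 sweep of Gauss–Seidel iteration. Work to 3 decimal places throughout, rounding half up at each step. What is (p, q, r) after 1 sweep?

Iteration 1:
  p = (-3 - (1)·2.000 - (2)·3.000) / (7) = -1.571
  q = (-6 - (-1)·-1.571 - (-1)·3.000) / (5) = -0.914
  r = (-9 - (3)·-1.571 - (-4)·-0.914) / (10) = -0.794

(-1.571, -0.914, -0.794)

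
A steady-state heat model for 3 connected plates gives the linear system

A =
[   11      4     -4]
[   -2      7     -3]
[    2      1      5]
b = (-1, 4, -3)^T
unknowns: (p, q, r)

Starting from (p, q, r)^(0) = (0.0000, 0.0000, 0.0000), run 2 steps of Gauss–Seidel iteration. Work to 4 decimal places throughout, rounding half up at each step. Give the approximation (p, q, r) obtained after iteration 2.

(-0.5339, 0.1306, -0.4126)

Iteration 1:
  p = (-1 - (4)·0.0000 - (-4)·0.0000) / (11) = -0.0909
  q = (4 - (-2)·-0.0909 - (-3)·0.0000) / (7) = 0.5455
  r = (-3 - (2)·-0.0909 - (1)·0.5455) / (5) = -0.6727
Iteration 2:
  p = (-1 - (4)·0.5455 - (-4)·-0.6727) / (11) = -0.5339
  q = (4 - (-2)·-0.5339 - (-3)·-0.6727) / (7) = 0.1306
  r = (-3 - (2)·-0.5339 - (1)·0.1306) / (5) = -0.4126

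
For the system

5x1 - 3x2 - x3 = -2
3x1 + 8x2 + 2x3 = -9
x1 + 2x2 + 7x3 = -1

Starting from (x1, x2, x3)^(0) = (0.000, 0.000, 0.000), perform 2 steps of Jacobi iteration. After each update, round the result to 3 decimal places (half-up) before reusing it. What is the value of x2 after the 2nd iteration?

-0.939

Iteration 1:
  x1 = (-2 - (-3)·0.000 - (-1)·0.000) / (5) = -0.400
  x2 = (-9 - (3)·0.000 - (2)·0.000) / (8) = -1.125
  x3 = (-1 - (1)·0.000 - (2)·0.000) / (7) = -0.143
Iteration 2:
  x1 = (-2 - (-3)·-1.125 - (-1)·-0.143) / (5) = -1.104
  x2 = (-9 - (3)·-0.400 - (2)·-0.143) / (8) = -0.939
  x3 = (-1 - (1)·-0.400 - (2)·-1.125) / (7) = 0.236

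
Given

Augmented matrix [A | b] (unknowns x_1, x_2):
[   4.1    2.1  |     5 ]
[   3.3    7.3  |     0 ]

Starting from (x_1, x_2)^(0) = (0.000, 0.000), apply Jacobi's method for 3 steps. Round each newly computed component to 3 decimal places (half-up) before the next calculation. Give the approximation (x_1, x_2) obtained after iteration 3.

Iteration 1:
  x_1 = (5 - (2.1)·0.000) / (4.1) = 1.220
  x_2 = (0 - (3.3)·0.000) / (7.3) = 0.000
Iteration 2:
  x_1 = (5 - (2.1)·0.000) / (4.1) = 1.220
  x_2 = (0 - (3.3)·1.220) / (7.3) = -0.552
Iteration 3:
  x_1 = (5 - (2.1)·-0.552) / (4.1) = 1.502
  x_2 = (0 - (3.3)·1.220) / (7.3) = -0.552

(1.502, -0.552)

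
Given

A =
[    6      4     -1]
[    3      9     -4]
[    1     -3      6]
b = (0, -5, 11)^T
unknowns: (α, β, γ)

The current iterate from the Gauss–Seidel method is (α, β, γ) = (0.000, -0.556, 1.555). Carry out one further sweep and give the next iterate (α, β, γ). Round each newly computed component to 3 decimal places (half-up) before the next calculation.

One sweep:
  α = (0 - (4)·-0.556 - (-1)·1.555) / (6) = 0.630
  β = (-5 - (3)·0.630 - (-4)·1.555) / (9) = -0.074
  γ = (11 - (1)·0.630 - (-3)·-0.074) / (6) = 1.691

(0.630, -0.074, 1.691)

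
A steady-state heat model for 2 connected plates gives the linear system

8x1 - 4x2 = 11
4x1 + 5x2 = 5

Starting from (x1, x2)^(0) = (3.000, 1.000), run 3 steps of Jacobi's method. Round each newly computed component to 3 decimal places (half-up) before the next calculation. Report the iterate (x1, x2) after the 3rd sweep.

Iteration 1:
  x1 = (11 - (-4)·1.000) / (8) = 1.875
  x2 = (5 - (4)·3.000) / (5) = -1.400
Iteration 2:
  x1 = (11 - (-4)·-1.400) / (8) = 0.675
  x2 = (5 - (4)·1.875) / (5) = -0.500
Iteration 3:
  x1 = (11 - (-4)·-0.500) / (8) = 1.125
  x2 = (5 - (4)·0.675) / (5) = 0.460

(1.125, 0.460)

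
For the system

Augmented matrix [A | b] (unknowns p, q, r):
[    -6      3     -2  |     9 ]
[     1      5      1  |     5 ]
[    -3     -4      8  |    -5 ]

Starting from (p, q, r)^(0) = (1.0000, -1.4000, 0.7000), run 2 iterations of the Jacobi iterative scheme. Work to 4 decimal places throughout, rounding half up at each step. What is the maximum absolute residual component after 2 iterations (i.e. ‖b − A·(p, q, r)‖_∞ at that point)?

Iteration 1:
  p = (9 - (3)·-1.4000 - (-2)·0.7000) / (-6) = -2.4333
  q = (5 - (1)·1.0000 - (1)·0.7000) / (5) = 0.6600
  r = (-5 - (-3)·1.0000 - (-4)·-1.4000) / (8) = -0.9500
Iteration 2:
  p = (9 - (3)·0.6600 - (-2)·-0.9500) / (-6) = -0.8533
  q = (5 - (1)·-2.4333 - (1)·-0.9500) / (5) = 1.6767
  r = (-5 - (-3)·-2.4333 - (-4)·0.6600) / (8) = -1.2075
Residual b − A·x = (-3.5649, -1.3227, 8.8069); ∞-norm = 8.8069

8.8069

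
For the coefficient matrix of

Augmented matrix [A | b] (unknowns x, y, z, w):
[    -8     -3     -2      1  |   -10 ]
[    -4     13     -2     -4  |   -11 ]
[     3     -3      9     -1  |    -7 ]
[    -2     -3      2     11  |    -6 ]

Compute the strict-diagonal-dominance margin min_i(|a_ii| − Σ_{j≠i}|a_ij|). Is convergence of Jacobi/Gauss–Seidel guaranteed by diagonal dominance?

row 1: |-8| − (3+2+1) = 2
row 2: |13| − (4+2+4) = 3
row 3: |9| − (3+3+1) = 2
row 4: |11| − (2+3+2) = 4
minimum over rows = 2 → strictly diagonally dominant (convergence guaranteed)

2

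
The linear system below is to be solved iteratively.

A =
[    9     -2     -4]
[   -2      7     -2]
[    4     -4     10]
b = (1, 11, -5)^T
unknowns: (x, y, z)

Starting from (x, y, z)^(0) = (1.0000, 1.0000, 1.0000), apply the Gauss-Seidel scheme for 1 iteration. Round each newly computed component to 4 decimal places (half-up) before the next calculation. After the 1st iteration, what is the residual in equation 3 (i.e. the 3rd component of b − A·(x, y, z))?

Iteration 1:
  x = (1 - (-2)·1.0000 - (-4)·1.0000) / (9) = 0.7778
  y = (11 - (-2)·0.7778 - (-2)·1.0000) / (7) = 2.0794
  z = (-5 - (4)·0.7778 - (-4)·2.0794) / (10) = 0.0206
Residual b − A·x = (-1.7590, -1.9590, 0.0004)

0.0004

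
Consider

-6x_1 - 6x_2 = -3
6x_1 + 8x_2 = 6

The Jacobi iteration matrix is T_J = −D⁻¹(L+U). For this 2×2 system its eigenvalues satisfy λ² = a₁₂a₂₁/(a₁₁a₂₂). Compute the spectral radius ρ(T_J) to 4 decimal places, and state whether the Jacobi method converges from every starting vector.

a₁₂a₂₁/(a₁₁a₂₂) = (-6)·(6) / ((-6)·(8)) = 0.750000
ρ = √|0.750000| = √0.750000 = 0.8660
ρ < 1, so Jacobi converges

0.8660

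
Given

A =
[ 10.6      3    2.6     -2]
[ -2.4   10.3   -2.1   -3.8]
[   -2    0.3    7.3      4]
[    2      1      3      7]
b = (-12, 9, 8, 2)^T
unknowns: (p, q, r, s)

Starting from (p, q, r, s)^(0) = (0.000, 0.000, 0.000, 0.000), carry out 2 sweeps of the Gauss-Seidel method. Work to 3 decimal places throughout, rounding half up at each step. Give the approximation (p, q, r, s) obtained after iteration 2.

Iteration 1:
  p = (-12 - (3)·0.000 - (2.6)·0.000 - (-2)·0.000) / (10.6) = -1.132
  q = (9 - (-2.4)·-1.132 - (-2.1)·0.000 - (-3.8)·0.000) / (10.3) = 0.610
  r = (8 - (-2)·-1.132 - (0.3)·0.610 - (4)·0.000) / (7.3) = 0.761
  s = (2 - (2)·-1.132 - (1)·0.610 - (3)·0.761) / (7) = 0.196
Iteration 2:
  p = (-12 - (3)·0.610 - (2.6)·0.761 - (-2)·0.196) / (10.6) = -1.454
  q = (9 - (-2.4)·-1.454 - (-2.1)·0.761 - (-3.8)·0.196) / (10.3) = 0.762
  r = (8 - (-2)·-1.454 - (0.3)·0.762 - (4)·0.196) / (7.3) = 0.559
  s = (2 - (2)·-1.454 - (1)·0.762 - (3)·0.559) / (7) = 0.353

(-1.454, 0.762, 0.559, 0.353)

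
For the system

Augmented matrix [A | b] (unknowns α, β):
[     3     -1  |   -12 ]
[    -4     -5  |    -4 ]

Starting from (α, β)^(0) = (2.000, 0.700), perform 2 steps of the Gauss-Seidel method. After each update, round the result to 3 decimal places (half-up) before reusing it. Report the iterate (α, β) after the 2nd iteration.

(-2.729, 2.983)

Iteration 1:
  α = (-12 - (-1)·0.700) / (3) = -3.767
  β = (-4 - (-4)·-3.767) / (-5) = 3.814
Iteration 2:
  α = (-12 - (-1)·3.814) / (3) = -2.729
  β = (-4 - (-4)·-2.729) / (-5) = 2.983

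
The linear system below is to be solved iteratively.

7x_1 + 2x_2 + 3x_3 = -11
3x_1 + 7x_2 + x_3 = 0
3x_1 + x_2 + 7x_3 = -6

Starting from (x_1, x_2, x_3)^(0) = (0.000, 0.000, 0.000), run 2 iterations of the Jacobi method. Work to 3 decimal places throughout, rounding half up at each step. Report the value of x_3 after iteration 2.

-0.184

Iteration 1:
  x_1 = (-11 - (2)·0.000 - (3)·0.000) / (7) = -1.571
  x_2 = (0 - (3)·0.000 - (1)·0.000) / (7) = 0.000
  x_3 = (-6 - (3)·0.000 - (1)·0.000) / (7) = -0.857
Iteration 2:
  x_1 = (-11 - (2)·0.000 - (3)·-0.857) / (7) = -1.204
  x_2 = (0 - (3)·-1.571 - (1)·-0.857) / (7) = 0.796
  x_3 = (-6 - (3)·-1.571 - (1)·0.000) / (7) = -0.184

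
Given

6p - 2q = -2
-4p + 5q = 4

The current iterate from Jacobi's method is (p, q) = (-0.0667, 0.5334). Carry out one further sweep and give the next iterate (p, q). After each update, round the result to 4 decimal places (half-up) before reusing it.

(-0.1555, 0.7466)

One sweep:
  p = (-2 - (-2)·0.5334) / (6) = -0.1555
  q = (4 - (-4)·-0.0667) / (5) = 0.7466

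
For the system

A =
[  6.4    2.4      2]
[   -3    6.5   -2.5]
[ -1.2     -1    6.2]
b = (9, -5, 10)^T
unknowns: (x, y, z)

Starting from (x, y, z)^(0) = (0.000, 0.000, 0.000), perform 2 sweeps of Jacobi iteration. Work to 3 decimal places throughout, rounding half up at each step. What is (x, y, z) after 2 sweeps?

Iteration 1:
  x = (9 - (2.4)·0.000 - (2)·0.000) / (6.4) = 1.406
  y = (-5 - (-3)·0.000 - (-2.5)·0.000) / (6.5) = -0.769
  z = (10 - (-1.2)·0.000 - (-1)·0.000) / (6.2) = 1.613
Iteration 2:
  x = (9 - (2.4)·-0.769 - (2)·1.613) / (6.4) = 1.191
  y = (-5 - (-3)·1.406 - (-2.5)·1.613) / (6.5) = 0.500
  z = (10 - (-1.2)·1.406 - (-1)·-0.769) / (6.2) = 1.761

(1.191, 0.500, 1.761)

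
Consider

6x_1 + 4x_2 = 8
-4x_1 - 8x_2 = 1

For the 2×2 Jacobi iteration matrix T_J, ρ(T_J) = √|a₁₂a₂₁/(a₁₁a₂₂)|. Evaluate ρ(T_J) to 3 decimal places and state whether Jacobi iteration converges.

0.577

a₁₂a₂₁/(a₁₁a₂₂) = (4)·(-4) / ((6)·(-8)) = 0.333333
ρ = √|0.333333| = √0.333333 = 0.577
ρ < 1, so Jacobi converges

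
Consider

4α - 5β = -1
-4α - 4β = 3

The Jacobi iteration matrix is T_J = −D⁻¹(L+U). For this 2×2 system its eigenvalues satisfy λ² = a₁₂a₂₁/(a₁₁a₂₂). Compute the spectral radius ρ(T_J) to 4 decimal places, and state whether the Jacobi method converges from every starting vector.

1.1180

a₁₂a₂₁/(a₁₁a₂₂) = (-5)·(-4) / ((4)·(-4)) = -1.250000
ρ = √|-1.250000| = √1.250000 = 1.1180
ρ > 1, so Jacobi diverges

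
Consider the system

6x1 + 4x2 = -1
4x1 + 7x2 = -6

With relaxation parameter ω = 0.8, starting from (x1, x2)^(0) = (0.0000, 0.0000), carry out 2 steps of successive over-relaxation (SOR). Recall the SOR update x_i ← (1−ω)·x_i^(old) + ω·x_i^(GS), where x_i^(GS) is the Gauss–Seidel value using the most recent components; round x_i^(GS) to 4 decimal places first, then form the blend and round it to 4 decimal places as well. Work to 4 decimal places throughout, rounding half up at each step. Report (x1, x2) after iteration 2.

Iteration 1:
  x1: GS value = (-1 - (4)·0.0000) / (6) = -0.1667;  x1 ← (1−ω)·0.0000 + ω·-0.1667 = -0.1334
  x2: GS value = (-6 - (4)·-0.1334) / (7) = -0.7809;  x2 ← (1−ω)·0.0000 + ω·-0.7809 = -0.6247
Iteration 2:
  x1: GS value = (-1 - (4)·-0.6247) / (6) = 0.2498;  x1 ← (1−ω)·-0.1334 + ω·0.2498 = 0.1732
  x2: GS value = (-6 - (4)·0.1732) / (7) = -0.9561;  x2 ← (1−ω)·-0.6247 + ω·-0.9561 = -0.8898

(0.1732, -0.8898)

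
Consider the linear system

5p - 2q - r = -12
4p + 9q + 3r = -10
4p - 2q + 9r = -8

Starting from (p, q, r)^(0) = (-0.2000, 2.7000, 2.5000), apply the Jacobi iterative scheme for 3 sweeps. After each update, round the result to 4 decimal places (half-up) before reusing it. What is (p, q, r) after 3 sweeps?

(-2.8594, 0.6155, 0.3743)

Iteration 1:
  p = (-12 - (-2)·2.7000 - (-1)·2.5000) / (5) = -0.8200
  q = (-10 - (4)·-0.2000 - (3)·2.5000) / (9) = -1.8556
  r = (-8 - (4)·-0.2000 - (-2)·2.7000) / (9) = -0.2000
Iteration 2:
  p = (-12 - (-2)·-1.8556 - (-1)·-0.2000) / (5) = -3.1822
  q = (-10 - (4)·-0.8200 - (3)·-0.2000) / (9) = -0.6800
  r = (-8 - (4)·-0.8200 - (-2)·-1.8556) / (9) = -0.9368
Iteration 3:
  p = (-12 - (-2)·-0.6800 - (-1)·-0.9368) / (5) = -2.8594
  q = (-10 - (4)·-3.1822 - (3)·-0.9368) / (9) = 0.6155
  r = (-8 - (4)·-3.1822 - (-2)·-0.6800) / (9) = 0.3743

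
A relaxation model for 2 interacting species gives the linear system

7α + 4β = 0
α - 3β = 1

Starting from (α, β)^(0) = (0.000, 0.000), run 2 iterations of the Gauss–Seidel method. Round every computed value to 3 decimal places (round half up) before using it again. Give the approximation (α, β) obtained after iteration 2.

Iteration 1:
  α = (0 - (4)·0.000) / (7) = 0.000
  β = (1 - (1)·0.000) / (-3) = -0.333
Iteration 2:
  α = (0 - (4)·-0.333) / (7) = 0.190
  β = (1 - (1)·0.190) / (-3) = -0.270

(0.190, -0.270)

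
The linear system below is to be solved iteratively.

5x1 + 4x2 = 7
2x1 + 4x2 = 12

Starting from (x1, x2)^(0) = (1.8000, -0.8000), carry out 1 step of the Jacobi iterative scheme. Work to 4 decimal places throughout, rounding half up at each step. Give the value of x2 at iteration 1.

Iteration 1:
  x1 = (7 - (4)·-0.8000) / (5) = 2.0400
  x2 = (12 - (2)·1.8000) / (4) = 2.1000

2.1000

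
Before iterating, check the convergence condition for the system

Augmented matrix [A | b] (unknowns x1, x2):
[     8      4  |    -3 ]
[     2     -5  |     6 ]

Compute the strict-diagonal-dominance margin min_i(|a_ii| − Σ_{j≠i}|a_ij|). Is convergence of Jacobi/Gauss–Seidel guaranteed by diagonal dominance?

row 1: |8| − (4) = 4
row 2: |-5| − (2) = 3
minimum over rows = 3 → strictly diagonally dominant (convergence guaranteed)

3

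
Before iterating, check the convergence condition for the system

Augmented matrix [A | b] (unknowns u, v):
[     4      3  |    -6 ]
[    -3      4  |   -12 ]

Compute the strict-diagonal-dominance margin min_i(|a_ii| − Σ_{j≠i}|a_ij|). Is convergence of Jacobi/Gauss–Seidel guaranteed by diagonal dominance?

1

row 1: |4| − (3) = 1
row 2: |4| − (3) = 1
minimum over rows = 1 → strictly diagonally dominant (convergence guaranteed)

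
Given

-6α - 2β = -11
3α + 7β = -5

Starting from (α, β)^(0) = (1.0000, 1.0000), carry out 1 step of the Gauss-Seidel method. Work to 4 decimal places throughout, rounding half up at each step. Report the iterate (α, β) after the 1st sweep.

Iteration 1:
  α = (-11 - (-2)·1.0000) / (-6) = 1.5000
  β = (-5 - (3)·1.5000) / (7) = -1.3571

(1.5000, -1.3571)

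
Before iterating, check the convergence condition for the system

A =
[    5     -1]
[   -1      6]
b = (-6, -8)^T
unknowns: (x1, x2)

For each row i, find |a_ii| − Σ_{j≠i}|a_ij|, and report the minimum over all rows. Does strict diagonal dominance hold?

row 1: |5| − (1) = 4
row 2: |6| − (1) = 5
minimum over rows = 4 → strictly diagonally dominant (convergence guaranteed)

4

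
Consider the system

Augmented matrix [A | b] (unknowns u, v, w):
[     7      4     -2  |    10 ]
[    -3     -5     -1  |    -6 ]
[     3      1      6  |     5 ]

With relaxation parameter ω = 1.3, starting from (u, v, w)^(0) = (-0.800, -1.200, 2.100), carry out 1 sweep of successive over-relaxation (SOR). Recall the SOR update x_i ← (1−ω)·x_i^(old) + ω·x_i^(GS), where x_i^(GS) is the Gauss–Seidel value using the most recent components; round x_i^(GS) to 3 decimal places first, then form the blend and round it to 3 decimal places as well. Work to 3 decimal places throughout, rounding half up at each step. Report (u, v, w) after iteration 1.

(3.768, -1.565, -1.657)

Iteration 1:
  u: GS value = (10 - (4)·-1.200 - (-2)·2.100) / (7) = 2.714;  u ← (1−ω)·-0.800 + ω·2.714 = 3.768
  v: GS value = (-6 - (-3)·3.768 - (-1)·2.100) / (-5) = -1.481;  v ← (1−ω)·-1.200 + ω·-1.481 = -1.565
  w: GS value = (5 - (3)·3.768 - (1)·-1.565) / (6) = -0.790;  w ← (1−ω)·2.100 + ω·-0.790 = -1.657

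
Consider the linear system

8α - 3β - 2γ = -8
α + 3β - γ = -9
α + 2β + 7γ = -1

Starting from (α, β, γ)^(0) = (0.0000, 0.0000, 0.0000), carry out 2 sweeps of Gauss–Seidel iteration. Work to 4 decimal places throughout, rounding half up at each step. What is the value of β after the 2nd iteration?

Iteration 1:
  α = (-8 - (-3)·0.0000 - (-2)·0.0000) / (8) = -1.0000
  β = (-9 - (1)·-1.0000 - (-1)·0.0000) / (3) = -2.6667
  γ = (-1 - (1)·-1.0000 - (2)·-2.6667) / (7) = 0.7619
Iteration 2:
  α = (-8 - (-3)·-2.6667 - (-2)·0.7619) / (8) = -1.8095
  β = (-9 - (1)·-1.8095 - (-1)·0.7619) / (3) = -2.1429
  γ = (-1 - (1)·-1.8095 - (2)·-2.1429) / (7) = 0.7279

-2.1429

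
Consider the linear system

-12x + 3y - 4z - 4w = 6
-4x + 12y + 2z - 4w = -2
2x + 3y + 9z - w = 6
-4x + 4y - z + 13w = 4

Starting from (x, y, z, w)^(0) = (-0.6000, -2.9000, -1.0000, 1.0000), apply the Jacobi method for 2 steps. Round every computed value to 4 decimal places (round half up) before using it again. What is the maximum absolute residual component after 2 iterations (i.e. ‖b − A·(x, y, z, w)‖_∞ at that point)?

Iteration 1:
  x = (6 - (3)·-2.9000 - (-4)·-1.0000 - (-4)·1.0000) / (-12) = -1.2250
  y = (-2 - (-4)·-0.6000 - (2)·-1.0000 - (-4)·1.0000) / (12) = 0.1333
  z = (6 - (2)·-0.6000 - (3)·-2.9000 - (-1)·1.0000) / (9) = 1.8778
  w = (4 - (-4)·-0.6000 - (4)·-2.9000 - (-1)·-1.0000) / (13) = 0.9385
Iteration 2:
  x = (6 - (3)·0.1333 - (-4)·1.8778 - (-4)·0.9385) / (-12) = -1.4054
  y = (-2 - (-4)·-1.2250 - (2)·1.8778 - (-4)·0.9385) / (12) = -0.5751
  z = (6 - (2)·-1.2250 - (3)·0.1333 - (-1)·0.9385) / (9) = 0.9987
  w = (4 - (-4)·-1.2250 - (4)·0.1333 - (-1)·1.8778) / (13) = 0.0342
Residual b − A·x = (-5.0079, -2.5810, 1.5820, 1.2329); ∞-norm = 5.0079

5.0079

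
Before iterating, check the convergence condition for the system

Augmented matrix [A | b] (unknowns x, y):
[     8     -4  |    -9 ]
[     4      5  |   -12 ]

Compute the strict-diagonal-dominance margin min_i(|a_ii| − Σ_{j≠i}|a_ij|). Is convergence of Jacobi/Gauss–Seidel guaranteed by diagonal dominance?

row 1: |8| − (4) = 4
row 2: |5| − (4) = 1
minimum over rows = 1 → strictly diagonally dominant (convergence guaranteed)

1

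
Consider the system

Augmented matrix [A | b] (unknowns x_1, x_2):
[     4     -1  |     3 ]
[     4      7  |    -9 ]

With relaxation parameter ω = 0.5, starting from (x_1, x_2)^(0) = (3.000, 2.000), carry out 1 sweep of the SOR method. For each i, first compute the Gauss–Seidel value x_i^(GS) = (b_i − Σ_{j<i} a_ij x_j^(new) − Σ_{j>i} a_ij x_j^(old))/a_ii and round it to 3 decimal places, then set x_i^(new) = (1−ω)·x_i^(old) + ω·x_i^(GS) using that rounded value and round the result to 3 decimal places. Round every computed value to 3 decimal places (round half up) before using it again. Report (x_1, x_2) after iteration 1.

(2.125, -0.250)

Iteration 1:
  x_1: GS value = (3 - (-1)·2.000) / (4) = 1.250;  x_1 ← (1−ω)·3.000 + ω·1.250 = 2.125
  x_2: GS value = (-9 - (4)·2.125) / (7) = -2.500;  x_2 ← (1−ω)·2.000 + ω·-2.500 = -0.250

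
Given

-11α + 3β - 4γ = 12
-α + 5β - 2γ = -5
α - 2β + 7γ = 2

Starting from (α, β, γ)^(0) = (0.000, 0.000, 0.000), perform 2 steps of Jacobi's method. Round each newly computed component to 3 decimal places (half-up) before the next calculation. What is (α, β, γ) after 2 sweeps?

(-1.468, -1.104, 0.156)

Iteration 1:
  α = (12 - (3)·0.000 - (-4)·0.000) / (-11) = -1.091
  β = (-5 - (-1)·0.000 - (-2)·0.000) / (5) = -1.000
  γ = (2 - (1)·0.000 - (-2)·0.000) / (7) = 0.286
Iteration 2:
  α = (12 - (3)·-1.000 - (-4)·0.286) / (-11) = -1.468
  β = (-5 - (-1)·-1.091 - (-2)·0.286) / (5) = -1.104
  γ = (2 - (1)·-1.091 - (-2)·-1.000) / (7) = 0.156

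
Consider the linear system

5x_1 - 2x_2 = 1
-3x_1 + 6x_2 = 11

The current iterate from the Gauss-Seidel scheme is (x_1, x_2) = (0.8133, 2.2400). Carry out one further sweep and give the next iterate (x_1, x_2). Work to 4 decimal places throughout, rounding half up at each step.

(1.0960, 2.3813)

One sweep:
  x_1 = (1 - (-2)·2.2400) / (5) = 1.0960
  x_2 = (11 - (-3)·1.0960) / (6) = 2.3813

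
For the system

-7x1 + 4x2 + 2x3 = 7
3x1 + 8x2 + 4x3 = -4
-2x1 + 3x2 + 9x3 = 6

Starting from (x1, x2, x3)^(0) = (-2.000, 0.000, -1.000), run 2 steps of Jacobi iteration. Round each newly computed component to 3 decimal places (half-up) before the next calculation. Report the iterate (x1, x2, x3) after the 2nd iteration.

(-0.508, -0.129, 0.131)

Iteration 1:
  x1 = (7 - (4)·0.000 - (2)·-1.000) / (-7) = -1.286
  x2 = (-4 - (3)·-2.000 - (4)·-1.000) / (8) = 0.750
  x3 = (6 - (-2)·-2.000 - (3)·0.000) / (9) = 0.222
Iteration 2:
  x1 = (7 - (4)·0.750 - (2)·0.222) / (-7) = -0.508
  x2 = (-4 - (3)·-1.286 - (4)·0.222) / (8) = -0.129
  x3 = (6 - (-2)·-1.286 - (3)·0.750) / (9) = 0.131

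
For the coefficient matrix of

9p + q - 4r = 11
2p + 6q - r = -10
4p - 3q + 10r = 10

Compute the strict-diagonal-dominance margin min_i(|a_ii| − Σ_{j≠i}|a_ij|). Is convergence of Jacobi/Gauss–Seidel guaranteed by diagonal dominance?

row 1: |9| − (1+4) = 4
row 2: |6| − (2+1) = 3
row 3: |10| − (4+3) = 3
minimum over rows = 3 → strictly diagonally dominant (convergence guaranteed)

3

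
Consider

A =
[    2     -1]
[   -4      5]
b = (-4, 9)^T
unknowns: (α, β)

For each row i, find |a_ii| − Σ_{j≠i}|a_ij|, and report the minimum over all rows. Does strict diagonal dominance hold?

1

row 1: |2| − (1) = 1
row 2: |5| − (4) = 1
minimum over rows = 1 → strictly diagonally dominant (convergence guaranteed)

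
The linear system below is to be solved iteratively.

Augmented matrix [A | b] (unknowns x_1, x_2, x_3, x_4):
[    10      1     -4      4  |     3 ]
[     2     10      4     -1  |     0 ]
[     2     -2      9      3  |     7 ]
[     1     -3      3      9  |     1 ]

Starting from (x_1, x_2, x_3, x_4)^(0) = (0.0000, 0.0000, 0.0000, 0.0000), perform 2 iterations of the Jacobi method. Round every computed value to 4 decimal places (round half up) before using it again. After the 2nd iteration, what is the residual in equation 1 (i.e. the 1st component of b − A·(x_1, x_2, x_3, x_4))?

1.1154

Iteration 1:
  x_1 = (3 - (1)·0.0000 - (-4)·0.0000 - (4)·0.0000) / (10) = 0.3000
  x_2 = (0 - (2)·0.0000 - (4)·0.0000 - (-1)·0.0000) / (10) = 0.0000
  x_3 = (7 - (2)·0.0000 - (-2)·0.0000 - (3)·0.0000) / (9) = 0.7778
  x_4 = (1 - (1)·0.0000 - (-3)·0.0000 - (3)·0.0000) / (9) = 0.1111
Iteration 2:
  x_1 = (3 - (1)·0.0000 - (-4)·0.7778 - (4)·0.1111) / (10) = 0.5667
  x_2 = (0 - (2)·0.3000 - (4)·0.7778 - (-1)·0.1111) / (10) = -0.3600
  x_3 = (7 - (2)·0.3000 - (-2)·0.0000 - (3)·0.1111) / (9) = 0.6741
  x_4 = (1 - (1)·0.3000 - (-3)·0.0000 - (3)·0.7778) / (9) = -0.1815
Residual b − A·x = (1.1154, -0.4113, -0.3758, -1.0355)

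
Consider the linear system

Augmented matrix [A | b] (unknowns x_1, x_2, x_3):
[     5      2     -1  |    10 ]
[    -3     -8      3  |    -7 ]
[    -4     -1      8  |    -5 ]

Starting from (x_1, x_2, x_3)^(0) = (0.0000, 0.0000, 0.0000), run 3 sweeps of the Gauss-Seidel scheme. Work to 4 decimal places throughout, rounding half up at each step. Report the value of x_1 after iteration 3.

1.9800

Iteration 1:
  x_1 = (10 - (2)·0.0000 - (-1)·0.0000) / (5) = 2.0000
  x_2 = (-7 - (-3)·2.0000 - (3)·0.0000) / (-8) = 0.1250
  x_3 = (-5 - (-4)·2.0000 - (-1)·0.1250) / (8) = 0.3906
Iteration 2:
  x_1 = (10 - (2)·0.1250 - (-1)·0.3906) / (5) = 2.0281
  x_2 = (-7 - (-3)·2.0281 - (3)·0.3906) / (-8) = 0.2609
  x_3 = (-5 - (-4)·2.0281 - (-1)·0.2609) / (8) = 0.4217
Iteration 3:
  x_1 = (10 - (2)·0.2609 - (-1)·0.4217) / (5) = 1.9800
  x_2 = (-7 - (-3)·1.9800 - (3)·0.4217) / (-8) = 0.2906
  x_3 = (-5 - (-4)·1.9800 - (-1)·0.2906) / (8) = 0.4013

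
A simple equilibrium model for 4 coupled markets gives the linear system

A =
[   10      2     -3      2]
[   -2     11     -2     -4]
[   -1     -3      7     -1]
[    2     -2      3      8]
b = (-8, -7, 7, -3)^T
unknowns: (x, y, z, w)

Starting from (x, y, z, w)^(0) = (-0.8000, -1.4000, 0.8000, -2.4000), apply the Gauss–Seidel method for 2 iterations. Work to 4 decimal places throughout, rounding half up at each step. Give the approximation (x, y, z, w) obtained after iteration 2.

(-0.3393, -0.9680, 0.4223, -0.6905)

Iteration 1:
  x = (-8 - (2)·-1.4000 - (-3)·0.8000 - (2)·-2.4000) / (10) = 0.2000
  y = (-7 - (-2)·0.2000 - (-2)·0.8000 - (-4)·-2.4000) / (11) = -1.3273
  z = (7 - (-1)·0.2000 - (-3)·-1.3273 - (-1)·-2.4000) / (7) = 0.1169
  w = (-3 - (2)·0.2000 - (-2)·-1.3273 - (3)·0.1169) / (8) = -0.8007
Iteration 2:
  x = (-8 - (2)·-1.3273 - (-3)·0.1169 - (2)·-0.8007) / (10) = -0.3393
  y = (-7 - (-2)·-0.3393 - (-2)·0.1169 - (-4)·-0.8007) / (11) = -0.9680
  z = (7 - (-1)·-0.3393 - (-3)·-0.9680 - (-1)·-0.8007) / (7) = 0.4223
  w = (-3 - (2)·-0.3393 - (-2)·-0.9680 - (3)·0.4223) / (8) = -0.6905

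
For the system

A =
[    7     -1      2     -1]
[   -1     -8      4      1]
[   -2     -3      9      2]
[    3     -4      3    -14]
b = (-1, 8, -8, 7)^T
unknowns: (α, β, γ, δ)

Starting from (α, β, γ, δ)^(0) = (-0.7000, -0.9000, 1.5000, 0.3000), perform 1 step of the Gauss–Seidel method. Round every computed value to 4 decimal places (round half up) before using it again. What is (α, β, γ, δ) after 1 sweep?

(-0.6571, -0.1304, -1.1450, -0.8489)

Iteration 1:
  α = (-1 - (-1)·-0.9000 - (2)·1.5000 - (-1)·0.3000) / (7) = -0.6571
  β = (8 - (-1)·-0.6571 - (4)·1.5000 - (1)·0.3000) / (-8) = -0.1304
  γ = (-8 - (-2)·-0.6571 - (-3)·-0.1304 - (2)·0.3000) / (9) = -1.1450
  δ = (7 - (3)·-0.6571 - (-4)·-0.1304 - (3)·-1.1450) / (-14) = -0.8489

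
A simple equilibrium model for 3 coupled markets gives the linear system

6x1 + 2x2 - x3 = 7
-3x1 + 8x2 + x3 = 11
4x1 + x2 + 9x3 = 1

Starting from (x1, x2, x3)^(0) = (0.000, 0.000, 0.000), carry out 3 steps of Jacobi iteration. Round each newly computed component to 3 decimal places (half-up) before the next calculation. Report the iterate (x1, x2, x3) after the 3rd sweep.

Iteration 1:
  x1 = (7 - (2)·0.000 - (-1)·0.000) / (6) = 1.167
  x2 = (11 - (-3)·0.000 - (1)·0.000) / (8) = 1.375
  x3 = (1 - (4)·0.000 - (1)·0.000) / (9) = 0.111
Iteration 2:
  x1 = (7 - (2)·1.375 - (-1)·0.111) / (6) = 0.727
  x2 = (11 - (-3)·1.167 - (1)·0.111) / (8) = 1.799
  x3 = (1 - (4)·1.167 - (1)·1.375) / (9) = -0.560
Iteration 3:
  x1 = (7 - (2)·1.799 - (-1)·-0.560) / (6) = 0.474
  x2 = (11 - (-3)·0.727 - (1)·-0.560) / (8) = 1.718
  x3 = (1 - (4)·0.727 - (1)·1.799) / (9) = -0.412

(0.474, 1.718, -0.412)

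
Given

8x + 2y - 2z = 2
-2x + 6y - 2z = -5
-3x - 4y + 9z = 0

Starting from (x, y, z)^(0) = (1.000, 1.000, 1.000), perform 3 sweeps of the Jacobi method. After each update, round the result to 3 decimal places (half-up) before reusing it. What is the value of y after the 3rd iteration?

-0.668

Iteration 1:
  x = (2 - (2)·1.000 - (-2)·1.000) / (8) = 0.250
  y = (-5 - (-2)·1.000 - (-2)·1.000) / (6) = -0.167
  z = (0 - (-3)·1.000 - (-4)·1.000) / (9) = 0.778
Iteration 2:
  x = (2 - (2)·-0.167 - (-2)·0.778) / (8) = 0.486
  y = (-5 - (-2)·0.250 - (-2)·0.778) / (6) = -0.491
  z = (0 - (-3)·0.250 - (-4)·-0.167) / (9) = 0.009
Iteration 3:
  x = (2 - (2)·-0.491 - (-2)·0.009) / (8) = 0.375
  y = (-5 - (-2)·0.486 - (-2)·0.009) / (6) = -0.668
  z = (0 - (-3)·0.486 - (-4)·-0.491) / (9) = -0.056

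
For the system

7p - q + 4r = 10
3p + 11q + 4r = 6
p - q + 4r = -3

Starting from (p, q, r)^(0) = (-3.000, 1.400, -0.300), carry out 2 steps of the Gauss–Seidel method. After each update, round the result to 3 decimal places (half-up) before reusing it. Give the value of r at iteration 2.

-1.181

Iteration 1:
  p = (10 - (-1)·1.400 - (4)·-0.300) / (7) = 1.800
  q = (6 - (3)·1.800 - (4)·-0.300) / (11) = 0.164
  r = (-3 - (1)·1.800 - (-1)·0.164) / (4) = -1.159
Iteration 2:
  p = (10 - (-1)·0.164 - (4)·-1.159) / (7) = 2.114
  q = (6 - (3)·2.114 - (4)·-1.159) / (11) = 0.390
  r = (-3 - (1)·2.114 - (-1)·0.390) / (4) = -1.181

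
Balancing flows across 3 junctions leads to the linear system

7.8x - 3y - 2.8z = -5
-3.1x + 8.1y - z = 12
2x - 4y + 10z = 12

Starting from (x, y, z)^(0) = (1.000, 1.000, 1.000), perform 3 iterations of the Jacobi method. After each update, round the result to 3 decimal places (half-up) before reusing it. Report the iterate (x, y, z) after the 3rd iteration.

Iteration 1:
  x = (-5 - (-3)·1.000 - (-2.8)·1.000) / (7.8) = 0.103
  y = (12 - (-3.1)·1.000 - (-1)·1.000) / (8.1) = 1.988
  z = (12 - (2)·1.000 - (-4)·1.000) / (10) = 1.400
Iteration 2:
  x = (-5 - (-3)·1.988 - (-2.8)·1.400) / (7.8) = 0.626
  y = (12 - (-3.1)·0.103 - (-1)·1.400) / (8.1) = 1.694
  z = (12 - (2)·0.103 - (-4)·1.988) / (10) = 1.975
Iteration 3:
  x = (-5 - (-3)·1.694 - (-2.8)·1.975) / (7.8) = 0.719
  y = (12 - (-3.1)·0.626 - (-1)·1.975) / (8.1) = 1.965
  z = (12 - (2)·0.626 - (-4)·1.694) / (10) = 1.752

(0.719, 1.965, 1.752)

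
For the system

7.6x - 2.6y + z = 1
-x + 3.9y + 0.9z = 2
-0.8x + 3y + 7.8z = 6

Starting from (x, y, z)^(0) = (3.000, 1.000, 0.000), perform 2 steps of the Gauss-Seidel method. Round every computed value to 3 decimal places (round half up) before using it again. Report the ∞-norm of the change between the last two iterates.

0.201

Iteration 1:
  x = (1 - (-2.6)·1.000 - (1)·0.000) / (7.6) = 0.474
  y = (2 - (-1)·0.474 - (0.9)·0.000) / (3.9) = 0.634
  z = (6 - (-0.8)·0.474 - (3)·0.634) / (7.8) = 0.574
Iteration 2:
  x = (1 - (-2.6)·0.634 - (1)·0.574) / (7.6) = 0.273
  y = (2 - (-1)·0.273 - (0.9)·0.574) / (3.9) = 0.450
  z = (6 - (-0.8)·0.273 - (3)·0.450) / (7.8) = 0.624
Change: (-0.201, -0.184, 0.050) → max |·| = 0.201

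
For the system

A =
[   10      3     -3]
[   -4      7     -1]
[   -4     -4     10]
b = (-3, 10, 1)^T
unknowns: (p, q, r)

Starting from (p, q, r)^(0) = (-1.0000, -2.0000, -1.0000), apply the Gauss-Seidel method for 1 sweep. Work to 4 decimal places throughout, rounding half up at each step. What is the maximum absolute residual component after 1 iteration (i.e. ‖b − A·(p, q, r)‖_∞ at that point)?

5.0142

Iteration 1:
  p = (-3 - (3)·-2.0000 - (-3)·-1.0000) / (10) = 0.0000
  q = (10 - (-4)·0.0000 - (-1)·-1.0000) / (7) = 1.2857
  r = (1 - (-4)·0.0000 - (-4)·1.2857) / (10) = 0.6143
Residual b − A·x = (-5.0142, 1.6144, -0.0002); ∞-norm = 5.0142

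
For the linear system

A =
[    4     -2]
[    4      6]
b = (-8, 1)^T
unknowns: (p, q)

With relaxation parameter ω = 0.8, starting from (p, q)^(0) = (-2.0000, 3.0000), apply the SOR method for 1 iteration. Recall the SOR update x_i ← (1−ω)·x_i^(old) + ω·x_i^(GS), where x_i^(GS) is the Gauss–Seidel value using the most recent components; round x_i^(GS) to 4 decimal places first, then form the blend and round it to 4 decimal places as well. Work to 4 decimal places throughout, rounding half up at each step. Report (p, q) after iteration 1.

Iteration 1:
  p: GS value = (-8 - (-2)·3.0000) / (4) = -0.5000;  p ← (1−ω)·-2.0000 + ω·-0.5000 = -0.8000
  q: GS value = (1 - (4)·-0.8000) / (6) = 0.7000;  q ← (1−ω)·3.0000 + ω·0.7000 = 1.1600

(-0.8000, 1.1600)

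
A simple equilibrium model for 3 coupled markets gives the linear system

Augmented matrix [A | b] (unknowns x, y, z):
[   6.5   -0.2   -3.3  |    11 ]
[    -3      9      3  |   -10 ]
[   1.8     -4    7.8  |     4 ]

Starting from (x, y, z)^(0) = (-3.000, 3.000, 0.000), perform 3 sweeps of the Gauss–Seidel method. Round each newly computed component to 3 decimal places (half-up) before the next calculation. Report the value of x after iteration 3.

Iteration 1:
  x = (11 - (-0.2)·3.000 - (-3.3)·0.000) / (6.5) = 1.785
  y = (-10 - (-3)·1.785 - (3)·0.000) / (9) = -0.516
  z = (4 - (1.8)·1.785 - (-4)·-0.516) / (7.8) = -0.164
Iteration 2:
  x = (11 - (-0.2)·-0.516 - (-3.3)·-0.164) / (6.5) = 1.593
  y = (-10 - (-3)·1.593 - (3)·-0.164) / (9) = -0.525
  z = (4 - (1.8)·1.593 - (-4)·-0.525) / (7.8) = -0.124
Iteration 3:
  x = (11 - (-0.2)·-0.525 - (-3.3)·-0.124) / (6.5) = 1.613
  y = (-10 - (-3)·1.613 - (3)·-0.124) / (9) = -0.532
  z = (4 - (1.8)·1.613 - (-4)·-0.532) / (7.8) = -0.132

1.613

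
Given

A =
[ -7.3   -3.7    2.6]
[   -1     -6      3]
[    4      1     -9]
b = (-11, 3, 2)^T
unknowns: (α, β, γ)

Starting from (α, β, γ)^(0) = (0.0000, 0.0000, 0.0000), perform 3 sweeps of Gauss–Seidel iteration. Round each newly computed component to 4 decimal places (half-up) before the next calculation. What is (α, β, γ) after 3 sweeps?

Iteration 1:
  α = (-11 - (-3.7)·0.0000 - (2.6)·0.0000) / (-7.3) = 1.5068
  β = (3 - (-1)·1.5068 - (3)·0.0000) / (-6) = -0.7511
  γ = (2 - (4)·1.5068 - (1)·-0.7511) / (-9) = 0.3640
Iteration 2:
  α = (-11 - (-3.7)·-0.7511 - (2.6)·0.3640) / (-7.3) = 2.0172
  β = (3 - (-1)·2.0172 - (3)·0.3640) / (-6) = -0.6542
  γ = (2 - (4)·2.0172 - (1)·-0.6542) / (-9) = 0.6016
Iteration 3:
  α = (-11 - (-3.7)·-0.6542 - (2.6)·0.6016) / (-7.3) = 2.0527
  β = (3 - (-1)·2.0527 - (3)·0.6016) / (-6) = -0.5413
  γ = (2 - (4)·2.0527 - (1)·-0.5413) / (-9) = 0.6299

(2.0527, -0.5413, 0.6299)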